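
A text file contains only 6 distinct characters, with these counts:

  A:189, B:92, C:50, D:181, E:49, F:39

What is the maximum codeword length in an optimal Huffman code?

4

Merge the two lowest-weight nodes at each step:
merge F(39) and E(49): 88
merge C(50) and 88: 138
merge B(92) and 138: 230
merge D(181) and A(189): 370
merge 230 and 370: 600
The first pair merged (F, E) ends up deepest, at depth 4.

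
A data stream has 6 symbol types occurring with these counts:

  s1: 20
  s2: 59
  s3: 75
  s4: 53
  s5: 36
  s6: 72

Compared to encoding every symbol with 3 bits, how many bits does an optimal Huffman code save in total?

Fixed-length: 3 bits × 315 symbols = 945 bits.
Huffman merges:
merge s1(20) and s5(36): 56
merge s4(53) and 56: 109
merge s2(59) and s6(72): 131
merge s3(75) and 109: 184
merge 131 and 184: 315
Huffman total = 56 + 109 + 131 + 184 + 315 = 795 bits.
Saving = 945 − 795 = 150 bits.

150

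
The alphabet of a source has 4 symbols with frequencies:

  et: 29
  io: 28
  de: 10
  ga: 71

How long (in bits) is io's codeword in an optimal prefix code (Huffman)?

3

Build the tree from the bottom:
combine de(10), io(28) → 38
combine et(29), 38 → 67
combine 67, ga(71) → 138
The subtree containing io is merged 3 times, so code length = 3.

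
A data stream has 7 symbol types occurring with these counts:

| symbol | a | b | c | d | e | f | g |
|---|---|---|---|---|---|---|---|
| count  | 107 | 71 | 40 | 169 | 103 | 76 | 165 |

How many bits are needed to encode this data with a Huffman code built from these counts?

Greedily combine the two least-frequent nodes:
merge c(40) and b(71): 111
merge f(76) and e(103): 179
merge a(107) and 111: 218
merge g(165) and d(169): 334
merge 179 and 218: 397
merge 334 and 397: 731
Each symbol's bit-cost is frequency × depth; summing gives 1970 bits (equivalently 111 + 179 + 218 + 334 + 397 + 731).

1970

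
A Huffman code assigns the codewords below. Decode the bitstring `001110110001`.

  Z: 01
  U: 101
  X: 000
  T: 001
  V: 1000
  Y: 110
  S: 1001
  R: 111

TYYT

Read left to right; each codeword is recognised as soon as it completes (prefix code):
  001→T | 110→Y | 110→Y | 001→T
Decoded message: TYYT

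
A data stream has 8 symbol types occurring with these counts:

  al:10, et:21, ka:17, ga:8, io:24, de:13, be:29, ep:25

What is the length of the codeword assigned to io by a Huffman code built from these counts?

Huffman merges, smallest pair first:
combine ga(8), al(10) → 18
combine de(13), ka(17) → 30
combine 18, et(21) → 39
combine io(24), ep(25) → 49
combine be(29), 30 → 59
combine 39, 49 → 88
combine 59, 88 → 147
io sits 3 levels below the root, so its codeword is 3 bits.

3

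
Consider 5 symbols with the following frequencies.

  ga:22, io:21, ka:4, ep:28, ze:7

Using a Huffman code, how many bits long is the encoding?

175

Greedily combine the two least-frequent nodes:
combine ka(4), ze(7) → 11
combine 11, io(21) → 32
combine ga(22), ep(28) → 50
combine 32, 50 → 82
Each symbol's bit-cost is frequency × depth; summing gives 175 bits (equivalently 11 + 32 + 50 + 82).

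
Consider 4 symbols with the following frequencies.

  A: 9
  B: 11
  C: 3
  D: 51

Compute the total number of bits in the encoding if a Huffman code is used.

Build the Huffman tree bottom-up:
merge C(3) and A(9): 12
merge B(11) and 12: 23
merge 23 and D(51): 74
Total encoded bits = sum of merged weights = 12 + 23 + 74 = 109.

109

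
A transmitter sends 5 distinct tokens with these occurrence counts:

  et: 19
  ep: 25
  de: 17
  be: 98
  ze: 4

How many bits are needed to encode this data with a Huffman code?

289

Merge the two smallest weights repeatedly:
ze(4) + de(17) → 21
et(19) + 21 → 40
ep(25) + 40 → 65
65 + be(98) → 163
The encoded length is the sum of every internal node's weight: 21 + 40 + 65 + 163 = 289 bits.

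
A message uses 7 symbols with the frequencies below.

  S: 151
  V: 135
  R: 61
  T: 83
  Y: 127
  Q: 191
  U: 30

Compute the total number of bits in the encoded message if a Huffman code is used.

2083

Build the Huffman tree bottom-up:
merge U(30) and R(61): 91
merge T(83) and 91: 174
merge Y(127) and V(135): 262
merge S(151) and 174: 325
merge Q(191) and 262: 453
merge 325 and 453: 778
Each symbol's bit-cost is frequency × depth; summing gives 2083 bits (equivalently 91 + 174 + 262 + 325 + 453 + 778).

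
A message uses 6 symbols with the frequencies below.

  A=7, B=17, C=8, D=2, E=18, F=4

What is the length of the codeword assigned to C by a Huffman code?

2

Huffman merges, smallest pair first:
combine D(2), F(4) → 6
combine 6, A(7) → 13
combine C(8), 13 → 21
combine B(17), E(18) → 35
combine 21, 35 → 56
C's leaf is at depth 2, giving a 2-bit codeword.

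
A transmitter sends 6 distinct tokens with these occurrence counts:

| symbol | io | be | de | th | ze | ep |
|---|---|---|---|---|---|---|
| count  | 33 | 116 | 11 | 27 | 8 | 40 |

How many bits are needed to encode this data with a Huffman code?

Greedily combine the two least-frequent nodes:
combine ze(8), de(11) → 19
combine 19, th(27) → 46
combine io(33), ep(40) → 73
combine 46, 73 → 119
combine be(116), 119 → 235
Total encoded bits = sum of merged weights = 19 + 46 + 73 + 119 + 235 = 492.

492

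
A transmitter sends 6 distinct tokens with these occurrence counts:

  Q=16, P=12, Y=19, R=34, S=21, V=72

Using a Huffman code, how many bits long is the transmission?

406

Merge the two smallest weights repeatedly:
merge P(12) and Q(16): 28
merge Y(19) and S(21): 40
merge 28 and R(34): 62
merge 40 and 62: 102
merge V(72) and 102: 174
Each symbol's bit-cost is frequency × depth; summing gives 406 bits (equivalently 28 + 40 + 62 + 102 + 174).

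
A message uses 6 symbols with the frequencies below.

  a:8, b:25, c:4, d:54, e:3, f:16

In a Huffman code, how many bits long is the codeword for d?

1

Build the tree from the bottom:
merge e(3) and c(4): 7
merge 7 and a(8): 15
merge 15 and f(16): 31
merge b(25) and 31: 56
merge d(54) and 56: 110
d is a child of the root — depth 1, so its codeword is a single bit.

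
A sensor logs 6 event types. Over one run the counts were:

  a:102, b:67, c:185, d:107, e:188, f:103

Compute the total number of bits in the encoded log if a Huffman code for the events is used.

1883

Greedily combine the two least-frequent nodes:
combine b(67), a(102) → 169
combine f(103), d(107) → 210
combine 169, c(185) → 354
combine e(188), 210 → 398
combine 354, 398 → 752
Each symbol's bit-cost is frequency × depth; summing gives 1883 bits (equivalently 169 + 210 + 354 + 398 + 752).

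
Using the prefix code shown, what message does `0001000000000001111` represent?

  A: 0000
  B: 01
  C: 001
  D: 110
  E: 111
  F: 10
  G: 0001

Read left to right; each codeword is recognised as soon as it completes (prefix code):
  0001→G | 0000→A | 0000→A | 0001→G | 111→E
Decoded message: GAAGE

GAAGE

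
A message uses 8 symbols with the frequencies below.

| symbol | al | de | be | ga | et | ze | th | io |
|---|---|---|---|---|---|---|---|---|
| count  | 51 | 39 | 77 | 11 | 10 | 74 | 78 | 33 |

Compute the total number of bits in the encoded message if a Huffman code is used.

1039

Greedily combine the two least-frequent nodes:
et(10) + ga(11) → 21
21 + io(33) → 54
de(39) + al(51) → 90
54 + ze(74) → 128
be(77) + th(78) → 155
90 + 128 → 218
155 + 218 → 373
The encoded length is the sum of every internal node's weight: 21 + 54 + 90 + 128 + 155 + 218 + 373 = 1039 bits.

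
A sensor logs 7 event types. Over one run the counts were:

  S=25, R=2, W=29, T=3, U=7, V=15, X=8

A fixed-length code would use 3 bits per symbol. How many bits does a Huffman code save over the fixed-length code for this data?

52

Fixed-length: 3 bits × 89 symbols = 267 bits.
Huffman merges:
R(2) + T(3) → 5
5 + U(7) → 12
X(8) + 12 → 20
V(15) + 20 → 35
S(25) + W(29) → 54
35 + 54 → 89
Huffman total = 5 + 12 + 20 + 35 + 54 + 89 = 215 bits.
Saving = 267 − 215 = 52 bits.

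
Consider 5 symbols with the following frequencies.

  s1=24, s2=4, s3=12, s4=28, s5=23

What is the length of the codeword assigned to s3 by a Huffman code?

3

Build the tree from the bottom:
s2(4) + s3(12) → 16
16 + s5(23) → 39
s1(24) + s4(28) → 52
39 + 52 → 91
s3's leaf is at depth 3, giving a 3-bit codeword.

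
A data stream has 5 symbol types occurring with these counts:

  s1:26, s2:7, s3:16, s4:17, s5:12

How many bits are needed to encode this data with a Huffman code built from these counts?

175

Merge the two smallest weights repeatedly:
combine s2(7), s5(12) → 19
combine s3(16), s4(17) → 33
combine 19, s1(26) → 45
combine 33, 45 → 78
Each symbol's bit-cost is frequency × depth; summing gives 175 bits (equivalently 19 + 33 + 45 + 78).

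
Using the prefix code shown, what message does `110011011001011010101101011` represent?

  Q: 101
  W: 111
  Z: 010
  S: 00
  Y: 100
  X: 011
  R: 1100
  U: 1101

RUYQQZUX

Read left to right; each codeword is recognised as soon as it completes (prefix code):
  1100→R | 1101→U | 100→Y | 101→Q | 101→Q | 010→Z | 1101→U | 011→X
Decoded message: RUYQQZUX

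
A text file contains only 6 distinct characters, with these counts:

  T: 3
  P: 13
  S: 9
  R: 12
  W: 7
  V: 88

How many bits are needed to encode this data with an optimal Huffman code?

230

Build the Huffman tree bottom-up:
T(3) + W(7) → 10
S(9) + 10 → 19
R(12) + P(13) → 25
19 + 25 → 44
44 + V(88) → 132
Each symbol's bit-cost is frequency × depth; summing gives 230 bits (equivalently 10 + 19 + 25 + 44 + 132).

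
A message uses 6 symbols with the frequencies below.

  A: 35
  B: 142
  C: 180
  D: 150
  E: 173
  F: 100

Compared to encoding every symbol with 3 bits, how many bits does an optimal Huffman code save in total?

368

Fixed-length: 3 bits × 780 symbols = 2340 bits.
Huffman merges:
A(35) + F(100) → 135
135 + B(142) → 277
D(150) + E(173) → 323
C(180) + 277 → 457
323 + 457 → 780
Huffman total = 135 + 277 + 323 + 457 + 780 = 1972 bits.
Saving = 2340 − 1972 = 368 bits.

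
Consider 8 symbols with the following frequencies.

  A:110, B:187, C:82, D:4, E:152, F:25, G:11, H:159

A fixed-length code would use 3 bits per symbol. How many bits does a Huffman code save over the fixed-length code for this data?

Fixed-length: 3 bits × 730 symbols = 2190 bits.
Huffman merges:
merge D(4) and G(11): 15
merge 15 and F(25): 40
merge 40 and C(82): 122
merge A(110) and 122: 232
merge E(152) and H(159): 311
merge B(187) and 232: 419
merge 311 and 419: 730
Huffman total = 15 + 40 + 122 + 232 + 311 + 419 + 730 = 1869 bits.
Saving = 2190 − 1869 = 321 bits.

321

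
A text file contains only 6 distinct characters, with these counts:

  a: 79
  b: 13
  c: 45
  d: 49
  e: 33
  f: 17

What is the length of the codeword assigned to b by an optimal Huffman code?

4

Repeatedly merge the two smallest:
b(13) + f(17) → 30
30 + e(33) → 63
c(45) + d(49) → 94
63 + a(79) → 142
94 + 142 → 236
b sits 4 levels below the root, so its codeword is 4 bits.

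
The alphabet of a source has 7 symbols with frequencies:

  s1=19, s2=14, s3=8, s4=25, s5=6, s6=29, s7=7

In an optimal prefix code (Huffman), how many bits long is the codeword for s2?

3

Repeatedly merge the two smallest:
merge s5(6) and s7(7): 13
merge s3(8) and 13: 21
merge s2(14) and s1(19): 33
merge 21 and s4(25): 46
merge s6(29) and 33: 62
merge 46 and 62: 108
The subtree containing s2 is merged 3 times, so code length = 3.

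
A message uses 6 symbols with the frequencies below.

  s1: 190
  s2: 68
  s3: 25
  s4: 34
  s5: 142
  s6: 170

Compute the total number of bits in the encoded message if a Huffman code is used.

Build the Huffman tree bottom-up:
merge s3(25) and s4(34): 59
merge 59 and s2(68): 127
merge 127 and s5(142): 269
merge s6(170) and s1(190): 360
merge 269 and 360: 629
The encoded length is the sum of every internal node's weight: 59 + 127 + 269 + 360 + 629 = 1444 bits.

1444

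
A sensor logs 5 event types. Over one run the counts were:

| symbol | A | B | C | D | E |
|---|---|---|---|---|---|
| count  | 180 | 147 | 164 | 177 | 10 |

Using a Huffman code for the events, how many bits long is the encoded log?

1513

Build the Huffman tree bottom-up:
merge E(10) and B(147): 157
merge 157 and C(164): 321
merge D(177) and A(180): 357
merge 321 and 357: 678
Total encoded bits = sum of merged weights = 157 + 321 + 357 + 678 = 1513.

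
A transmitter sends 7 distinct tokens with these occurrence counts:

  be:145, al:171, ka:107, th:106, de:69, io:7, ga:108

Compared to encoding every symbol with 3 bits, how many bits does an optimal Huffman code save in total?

240

Fixed-length: 3 bits × 713 symbols = 2139 bits.
Huffman merges:
merge io(7) and de(69): 76
merge 76 and th(106): 182
merge ka(107) and ga(108): 215
merge be(145) and al(171): 316
merge 182 and 215: 397
merge 316 and 397: 713
Huffman total = 76 + 182 + 215 + 316 + 397 + 713 = 1899 bits.
Saving = 2139 − 1899 = 240 bits.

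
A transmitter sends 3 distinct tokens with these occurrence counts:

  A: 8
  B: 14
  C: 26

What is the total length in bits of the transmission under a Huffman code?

70

Merge the two smallest weights repeatedly:
combine A(8), B(14) → 22
combine 22, C(26) → 48
Each symbol's bit-cost is frequency × depth; summing gives 70 bits (equivalently 22 + 48).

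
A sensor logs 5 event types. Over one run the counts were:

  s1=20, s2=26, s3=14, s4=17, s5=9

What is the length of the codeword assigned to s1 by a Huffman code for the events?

Huffman merges, smallest pair first:
merge s5(9) and s3(14): 23
merge s4(17) and s1(20): 37
merge 23 and s2(26): 49
merge 37 and 49: 86
s1's leaf is at depth 2, giving a 2-bit codeword.

2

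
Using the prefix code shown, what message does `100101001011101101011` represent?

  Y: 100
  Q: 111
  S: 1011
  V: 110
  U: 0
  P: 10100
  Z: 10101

Read left to right; each codeword is recognised as soon as it completes (prefix code):
  100→Y | 10100→P | 1011→S | 1011→S | 0→U | 1011→S
Decoded message: YPSSUS

YPSSUS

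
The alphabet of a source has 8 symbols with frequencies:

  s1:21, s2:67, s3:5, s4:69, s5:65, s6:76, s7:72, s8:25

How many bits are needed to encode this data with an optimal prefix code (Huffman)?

1129

Merge the two smallest weights repeatedly:
merge s3(5) and s1(21): 26
merge s8(25) and 26: 51
merge 51 and s5(65): 116
merge s2(67) and s4(69): 136
merge s7(72) and s6(76): 148
merge 116 and 136: 252
merge 148 and 252: 400
The encoded length is the sum of every internal node's weight: 26 + 51 + 116 + 136 + 148 + 252 + 400 = 1129 bits.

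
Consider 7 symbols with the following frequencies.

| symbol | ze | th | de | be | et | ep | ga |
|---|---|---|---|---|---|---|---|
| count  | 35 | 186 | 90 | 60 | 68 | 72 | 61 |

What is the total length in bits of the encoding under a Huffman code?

Build the Huffman tree bottom-up:
merge ze(35) and be(60): 95
merge ga(61) and et(68): 129
merge ep(72) and de(90): 162
merge 95 and 129: 224
merge 162 and th(186): 348
merge 224 and 348: 572
The encoded length is the sum of every internal node's weight: 95 + 129 + 162 + 224 + 348 + 572 = 1530 bits.

1530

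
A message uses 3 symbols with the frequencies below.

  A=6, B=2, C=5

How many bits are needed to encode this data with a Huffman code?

Merge the two smallest weights repeatedly:
combine B(2), C(5) → 7
combine A(6), 7 → 13
Total encoded bits = sum of merged weights = 7 + 13 = 20.

20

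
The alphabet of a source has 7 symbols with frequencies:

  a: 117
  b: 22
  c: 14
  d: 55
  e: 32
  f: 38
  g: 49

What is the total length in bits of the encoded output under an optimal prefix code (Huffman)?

Merge the two smallest weights repeatedly:
c(14) + b(22) → 36
e(32) + 36 → 68
f(38) + g(49) → 87
d(55) + 68 → 123
87 + a(117) → 204
123 + 204 → 327
Total encoded bits = sum of merged weights = 36 + 68 + 87 + 123 + 204 + 327 = 845.

845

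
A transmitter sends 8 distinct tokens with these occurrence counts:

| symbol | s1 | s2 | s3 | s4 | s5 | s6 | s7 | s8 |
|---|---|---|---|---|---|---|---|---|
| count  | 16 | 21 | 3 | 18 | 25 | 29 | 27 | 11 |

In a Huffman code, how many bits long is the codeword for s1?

Repeatedly merge the two smallest:
s3(3) + s8(11) → 14
14 + s1(16) → 30
s4(18) + s2(21) → 39
s5(25) + s7(27) → 52
s6(29) + 30 → 59
39 + 52 → 91
59 + 91 → 150
The subtree containing s1 is merged 3 times, so code length = 3.

3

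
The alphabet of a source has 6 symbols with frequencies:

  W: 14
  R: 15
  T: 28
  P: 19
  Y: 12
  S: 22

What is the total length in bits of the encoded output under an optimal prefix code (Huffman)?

Merge the two smallest weights repeatedly:
Y(12) + W(14) → 26
R(15) + P(19) → 34
S(22) + 26 → 48
T(28) + 34 → 62
48 + 62 → 110
Total encoded bits = sum of merged weights = 26 + 34 + 48 + 62 + 110 = 280.

280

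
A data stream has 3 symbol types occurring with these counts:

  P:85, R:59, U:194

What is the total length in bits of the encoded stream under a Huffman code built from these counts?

482

Merge the two smallest weights repeatedly:
merge R(59) and P(85): 144
merge 144 and U(194): 338
Each symbol's bit-cost is frequency × depth; summing gives 482 bits (equivalently 144 + 338).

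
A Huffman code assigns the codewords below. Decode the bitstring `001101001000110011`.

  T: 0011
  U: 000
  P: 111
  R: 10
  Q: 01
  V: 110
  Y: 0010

Read left to right; each codeword is recognised as soon as it completes (prefix code):
  0011→T | 01→Q | 0010→Y | 0011→T | 0011→T
Decoded message: TQYTT

TQYTT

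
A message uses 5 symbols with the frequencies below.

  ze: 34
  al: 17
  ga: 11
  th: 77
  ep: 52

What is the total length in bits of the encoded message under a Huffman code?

Build the Huffman tree bottom-up:
ga(11) + al(17) → 28
28 + ze(34) → 62
ep(52) + 62 → 114
th(77) + 114 → 191
Each symbol's bit-cost is frequency × depth; summing gives 395 bits (equivalently 28 + 62 + 114 + 191).

395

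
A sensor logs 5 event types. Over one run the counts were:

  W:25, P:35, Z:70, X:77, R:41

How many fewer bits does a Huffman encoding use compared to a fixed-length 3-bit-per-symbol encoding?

Fixed-length: 3 bits × 248 symbols = 744 bits.
Huffman merges:
combine W(25), P(35) → 60
combine R(41), 60 → 101
combine Z(70), X(77) → 147
combine 101, 147 → 248
Huffman total = 60 + 101 + 147 + 248 = 556 bits.
Saving = 744 − 556 = 188 bits.

188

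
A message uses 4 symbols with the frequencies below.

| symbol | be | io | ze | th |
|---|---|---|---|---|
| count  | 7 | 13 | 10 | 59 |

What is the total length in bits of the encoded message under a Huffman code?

Greedily combine the two least-frequent nodes:
merge be(7) and ze(10): 17
merge io(13) and 17: 30
merge 30 and th(59): 89
Total encoded bits = sum of merged weights = 17 + 30 + 89 = 136.

136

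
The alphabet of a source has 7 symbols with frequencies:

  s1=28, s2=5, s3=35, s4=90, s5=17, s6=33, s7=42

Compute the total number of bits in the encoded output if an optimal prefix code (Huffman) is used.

640

Greedily combine the two least-frequent nodes:
combine s2(5), s5(17) → 22
combine 22, s1(28) → 50
combine s6(33), s3(35) → 68
combine s7(42), 50 → 92
combine 68, s4(90) → 158
combine 92, 158 → 250
Each symbol's bit-cost is frequency × depth; summing gives 640 bits (equivalently 22 + 50 + 68 + 92 + 158 + 250).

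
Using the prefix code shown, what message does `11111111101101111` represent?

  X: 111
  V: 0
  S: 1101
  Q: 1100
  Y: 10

XXXVSX

Read left to right; each codeword is recognised as soon as it completes (prefix code):
  111→X | 111→X | 111→X | 0→V | 1101→S | 111→X
Decoded message: XXXVSX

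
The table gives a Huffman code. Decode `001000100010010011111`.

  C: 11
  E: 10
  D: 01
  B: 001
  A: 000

BAEBBBCC

Read left to right; each codeword is recognised as soon as it completes (prefix code):
  001→B | 000→A | 10→E | 001→B | 001→B | 001→B | 11→C | 11→C
Decoded message: BAEBBBCC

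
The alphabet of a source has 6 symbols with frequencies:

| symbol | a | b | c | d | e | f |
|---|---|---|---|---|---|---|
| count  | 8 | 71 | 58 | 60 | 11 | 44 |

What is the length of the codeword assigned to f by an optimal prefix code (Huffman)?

Build the tree from the bottom:
combine a(8), e(11) → 19
combine 19, f(44) → 63
combine c(58), d(60) → 118
combine 63, b(71) → 134
combine 118, 134 → 252
f sits 3 levels below the root, so its codeword is 3 bits.

3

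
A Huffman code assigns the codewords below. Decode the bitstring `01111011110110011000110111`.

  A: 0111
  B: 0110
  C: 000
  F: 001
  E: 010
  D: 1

ADADBBFDA

Read left to right; each codeword is recognised as soon as it completes (prefix code):
  0111→A | 1→D | 0111→A | 1→D | 0110→B | 0110→B | 001→F | 1→D | 0111→A
Decoded message: ADADBBFDA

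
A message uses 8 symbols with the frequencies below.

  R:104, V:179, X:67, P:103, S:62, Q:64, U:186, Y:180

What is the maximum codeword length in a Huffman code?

Merge the two lowest-weight nodes at each step:
S(62) + Q(64) → 126
X(67) + P(103) → 170
R(104) + 126 → 230
170 + V(179) → 349
Y(180) + U(186) → 366
230 + 349 → 579
366 + 579 → 945
The rarest symbols sit at the bottom; the longest codeword is 4 bits.

4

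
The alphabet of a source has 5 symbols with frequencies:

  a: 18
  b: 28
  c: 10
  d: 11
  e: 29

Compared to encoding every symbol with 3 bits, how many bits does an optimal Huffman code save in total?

75

Fixed-length: 3 bits × 96 symbols = 288 bits.
Huffman merges:
c(10) + d(11) → 21
a(18) + 21 → 39
b(28) + e(29) → 57
39 + 57 → 96
Huffman total = 21 + 39 + 57 + 96 = 213 bits.
Saving = 288 − 213 = 75 bits.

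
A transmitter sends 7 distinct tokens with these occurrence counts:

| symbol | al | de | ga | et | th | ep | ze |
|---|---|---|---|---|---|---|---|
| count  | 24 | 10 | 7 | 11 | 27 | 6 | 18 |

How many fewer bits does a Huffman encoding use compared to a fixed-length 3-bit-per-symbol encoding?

Fixed-length: 3 bits × 103 symbols = 309 bits.
Huffman merges:
combine ep(6), ga(7) → 13
combine de(10), et(11) → 21
combine 13, ze(18) → 31
combine 21, al(24) → 45
combine th(27), 31 → 58
combine 45, 58 → 103
Huffman total = 13 + 21 + 31 + 45 + 58 + 103 = 271 bits.
Saving = 309 − 271 = 38 bits.

38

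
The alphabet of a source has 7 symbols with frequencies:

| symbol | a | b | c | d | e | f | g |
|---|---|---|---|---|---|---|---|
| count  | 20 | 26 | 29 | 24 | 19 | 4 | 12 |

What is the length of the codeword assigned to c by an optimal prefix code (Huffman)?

Huffman merges, smallest pair first:
merge f(4) and g(12): 16
merge 16 and e(19): 35
merge a(20) and d(24): 44
merge b(26) and c(29): 55
merge 35 and 44: 79
merge 55 and 79: 134
The subtree containing c is merged 2 times, so code length = 2.

2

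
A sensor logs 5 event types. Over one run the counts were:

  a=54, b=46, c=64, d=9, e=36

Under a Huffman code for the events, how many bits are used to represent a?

Repeatedly merge the two smallest:
combine d(9), e(36) → 45
combine 45, b(46) → 91
combine a(54), c(64) → 118
combine 91, 118 → 209
a's leaf is at depth 2, giving a 2-bit codeword.

2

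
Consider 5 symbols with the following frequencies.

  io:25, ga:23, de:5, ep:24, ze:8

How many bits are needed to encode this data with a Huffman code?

183

Build the Huffman tree bottom-up:
merge de(5) and ze(8): 13
merge 13 and ga(23): 36
merge ep(24) and io(25): 49
merge 36 and 49: 85
Each symbol's bit-cost is frequency × depth; summing gives 183 bits (equivalently 13 + 36 + 49 + 85).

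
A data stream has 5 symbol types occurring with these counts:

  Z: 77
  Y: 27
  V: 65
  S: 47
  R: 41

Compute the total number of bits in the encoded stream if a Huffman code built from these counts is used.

Build the Huffman tree bottom-up:
Y(27) + R(41) → 68
S(47) + V(65) → 112
68 + Z(77) → 145
112 + 145 → 257
Each symbol's bit-cost is frequency × depth; summing gives 582 bits (equivalently 68 + 112 + 145 + 257).

582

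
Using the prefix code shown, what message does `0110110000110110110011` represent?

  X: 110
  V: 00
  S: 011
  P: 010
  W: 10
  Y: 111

Read left to right; each codeword is recognised as soon as it completes (prefix code):
  011→S | 011→S | 00→V | 00→V | 110→X | 110→X | 110→X | 011→S
Decoded message: SSVVXXXS

SSVVXXXS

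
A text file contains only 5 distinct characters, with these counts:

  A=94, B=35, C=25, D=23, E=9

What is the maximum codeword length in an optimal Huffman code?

4

Merge the two lowest-weight nodes at each step:
merge E(9) and D(23): 32
merge C(25) and 32: 57
merge B(35) and 57: 92
merge 92 and A(94): 186
Maximum depth reached is 4.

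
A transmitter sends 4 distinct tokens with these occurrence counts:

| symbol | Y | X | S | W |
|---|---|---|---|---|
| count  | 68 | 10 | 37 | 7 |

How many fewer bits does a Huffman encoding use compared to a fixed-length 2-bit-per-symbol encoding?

51

Fixed-length: 2 bits × 122 symbols = 244 bits.
Huffman merges:
merge W(7) and X(10): 17
merge 17 and S(37): 54
merge 54 and Y(68): 122
Huffman total = 17 + 54 + 122 = 193 bits.
Saving = 244 − 193 = 51 bits.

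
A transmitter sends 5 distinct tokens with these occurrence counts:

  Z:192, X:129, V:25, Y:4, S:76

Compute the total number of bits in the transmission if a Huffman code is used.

794

Merge the two smallest weights repeatedly:
Y(4) + V(25) → 29
29 + S(76) → 105
105 + X(129) → 234
Z(192) + 234 → 426
Each symbol's bit-cost is frequency × depth; summing gives 794 bits (equivalently 29 + 105 + 234 + 426).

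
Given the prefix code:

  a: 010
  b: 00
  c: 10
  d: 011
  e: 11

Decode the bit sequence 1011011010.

Read left to right; each codeword is recognised as soon as it completes (prefix code):
  10→c | 11→e | 011→d | 010→a
Decoded message: ceda

ceda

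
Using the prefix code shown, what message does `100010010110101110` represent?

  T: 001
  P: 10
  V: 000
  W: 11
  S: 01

PTTSPPWP

Read left to right; each codeword is recognised as soon as it completes (prefix code):
  10→P | 001→T | 001→T | 01→S | 10→P | 10→P | 11→W | 10→P
Decoded message: PTTSPPWP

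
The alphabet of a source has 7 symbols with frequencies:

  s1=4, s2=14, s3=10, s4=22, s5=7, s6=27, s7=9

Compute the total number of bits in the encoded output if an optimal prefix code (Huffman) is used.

241

Merge the two smallest weights repeatedly:
merge s1(4) and s5(7): 11
merge s7(9) and s3(10): 19
merge 11 and s2(14): 25
merge 19 and s4(22): 41
merge 25 and s6(27): 52
merge 41 and 52: 93
Total encoded bits = sum of merged weights = 11 + 19 + 25 + 41 + 52 + 93 = 241.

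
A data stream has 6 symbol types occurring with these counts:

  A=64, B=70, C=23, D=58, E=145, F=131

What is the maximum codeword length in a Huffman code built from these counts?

Merge the two lowest-weight nodes at each step:
combine C(23), D(58) → 81
combine A(64), B(70) → 134
combine 81, F(131) → 212
combine 134, E(145) → 279
combine 212, 279 → 491
The first pair merged (C, D) ends up deepest, at depth 3.

3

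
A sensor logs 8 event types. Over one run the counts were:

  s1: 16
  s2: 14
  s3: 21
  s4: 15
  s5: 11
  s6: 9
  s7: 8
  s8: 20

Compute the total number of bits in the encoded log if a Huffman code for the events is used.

338

Build the Huffman tree bottom-up:
merge s7(8) and s6(9): 17
merge s5(11) and s2(14): 25
merge s4(15) and s1(16): 31
merge 17 and s8(20): 37
merge s3(21) and 25: 46
merge 31 and 37: 68
merge 46 and 68: 114
Total encoded bits = sum of merged weights = 17 + 25 + 31 + 37 + 46 + 68 + 114 = 338.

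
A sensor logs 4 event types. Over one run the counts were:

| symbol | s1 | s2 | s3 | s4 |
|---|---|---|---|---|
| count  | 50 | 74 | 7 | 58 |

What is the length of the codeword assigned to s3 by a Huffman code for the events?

Huffman merges, smallest pair first:
s3(7) + s1(50) → 57
57 + s4(58) → 115
s2(74) + 115 → 189
The subtree containing s3 is merged 3 times, so code length = 3.

3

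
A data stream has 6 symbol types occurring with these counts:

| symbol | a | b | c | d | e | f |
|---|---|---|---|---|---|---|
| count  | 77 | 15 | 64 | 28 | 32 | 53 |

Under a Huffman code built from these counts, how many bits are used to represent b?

4

Huffman merges, smallest pair first:
combine b(15), d(28) → 43
combine e(32), 43 → 75
combine f(53), c(64) → 117
combine 75, a(77) → 152
combine 117, 152 → 269
b sits 4 levels below the root, so its codeword is 4 bits.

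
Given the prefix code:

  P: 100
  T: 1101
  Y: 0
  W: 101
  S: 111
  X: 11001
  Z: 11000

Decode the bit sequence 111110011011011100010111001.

SXWWZWX

Read left to right; each codeword is recognised as soon as it completes (prefix code):
  111→S | 11001→X | 101→W | 101→W | 11000→Z | 101→W | 11001→X
Decoded message: SXWWZWX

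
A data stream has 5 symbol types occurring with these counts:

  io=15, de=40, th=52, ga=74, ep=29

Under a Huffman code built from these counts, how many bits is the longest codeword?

3

Merge the two lowest-weight nodes at each step:
combine io(15), ep(29) → 44
combine de(40), 44 → 84
combine th(52), ga(74) → 126
combine 84, 126 → 210
The first pair merged (io, ep) ends up deepest, at depth 3.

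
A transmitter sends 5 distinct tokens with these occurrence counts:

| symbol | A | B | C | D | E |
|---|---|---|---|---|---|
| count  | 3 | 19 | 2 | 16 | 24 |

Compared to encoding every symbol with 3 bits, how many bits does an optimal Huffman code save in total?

62

Fixed-length: 3 bits × 64 symbols = 192 bits.
Huffman merges:
combine C(2), A(3) → 5
combine 5, D(16) → 21
combine B(19), 21 → 40
combine E(24), 40 → 64
Huffman total = 5 + 21 + 40 + 64 = 130 bits.
Saving = 192 − 130 = 62 bits.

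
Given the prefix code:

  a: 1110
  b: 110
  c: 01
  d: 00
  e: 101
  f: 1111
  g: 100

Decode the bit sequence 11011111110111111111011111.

bfaffef

Read left to right; each codeword is recognised as soon as it completes (prefix code):
  110→b | 1111→f | 1110→a | 1111→f | 1111→f | 101→e | 1111→f
Decoded message: bfaffef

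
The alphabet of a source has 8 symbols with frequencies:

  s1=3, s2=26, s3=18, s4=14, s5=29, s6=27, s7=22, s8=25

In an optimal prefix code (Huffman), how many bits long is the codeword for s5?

2

Repeatedly merge the two smallest:
merge s1(3) and s4(14): 17
merge 17 and s3(18): 35
merge s7(22) and s8(25): 47
merge s2(26) and s6(27): 53
merge s5(29) and 35: 64
merge 47 and 53: 100
merge 64 and 100: 164
s5 sits 2 levels below the root, so its codeword is 2 bits.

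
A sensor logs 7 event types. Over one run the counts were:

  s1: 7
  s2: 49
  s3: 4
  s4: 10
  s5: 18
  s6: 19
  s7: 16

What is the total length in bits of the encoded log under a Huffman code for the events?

303

Merge the two smallest weights repeatedly:
merge s3(4) and s1(7): 11
merge s4(10) and 11: 21
merge s7(16) and s5(18): 34
merge s6(19) and 21: 40
merge 34 and 40: 74
merge s2(49) and 74: 123
Total encoded bits = sum of merged weights = 11 + 21 + 34 + 40 + 74 + 123 = 303.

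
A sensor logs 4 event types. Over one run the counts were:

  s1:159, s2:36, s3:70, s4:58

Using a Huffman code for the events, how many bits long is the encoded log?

581

Greedily combine the two least-frequent nodes:
merge s2(36) and s4(58): 94
merge s3(70) and 94: 164
merge s1(159) and 164: 323
Each symbol's bit-cost is frequency × depth; summing gives 581 bits (equivalently 94 + 164 + 323).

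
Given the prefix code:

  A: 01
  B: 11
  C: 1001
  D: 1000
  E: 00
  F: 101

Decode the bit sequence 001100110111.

Read left to right; each codeword is recognised as soon as it completes (prefix code):
  00→E | 11→B | 00→E | 11→B | 01→A | 11→B
Decoded message: EBEBAB

EBEBAB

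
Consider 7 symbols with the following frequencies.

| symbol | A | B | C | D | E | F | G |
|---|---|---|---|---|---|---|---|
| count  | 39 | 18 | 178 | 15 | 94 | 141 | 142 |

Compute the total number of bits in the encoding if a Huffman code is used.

1525

Greedily combine the two least-frequent nodes:
combine D(15), B(18) → 33
combine 33, A(39) → 72
combine 72, E(94) → 166
combine F(141), G(142) → 283
combine 166, C(178) → 344
combine 283, 344 → 627
The encoded length is the sum of every internal node's weight: 33 + 72 + 166 + 283 + 344 + 627 = 1525 bits.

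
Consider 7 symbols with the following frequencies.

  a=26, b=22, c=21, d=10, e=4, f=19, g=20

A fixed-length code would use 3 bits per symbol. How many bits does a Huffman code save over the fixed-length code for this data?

Fixed-length: 3 bits × 122 symbols = 366 bits.
Huffman merges:
e(4) + d(10) → 14
14 + f(19) → 33
g(20) + c(21) → 41
b(22) + a(26) → 48
33 + 41 → 74
48 + 74 → 122
Huffman total = 14 + 33 + 41 + 48 + 74 + 122 = 332 bits.
Saving = 366 − 332 = 34 bits.

34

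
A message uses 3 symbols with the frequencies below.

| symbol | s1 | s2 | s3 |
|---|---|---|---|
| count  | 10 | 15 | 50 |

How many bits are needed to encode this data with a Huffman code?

Build the Huffman tree bottom-up:
s1(10) + s2(15) → 25
25 + s3(50) → 75
Total encoded bits = sum of merged weights = 25 + 75 = 100.

100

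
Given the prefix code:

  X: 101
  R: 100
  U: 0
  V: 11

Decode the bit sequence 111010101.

Read left to right; each codeword is recognised as soon as it completes (prefix code):
  11→V | 101→X | 0→U | 101→X
Decoded message: VXUX

VXUX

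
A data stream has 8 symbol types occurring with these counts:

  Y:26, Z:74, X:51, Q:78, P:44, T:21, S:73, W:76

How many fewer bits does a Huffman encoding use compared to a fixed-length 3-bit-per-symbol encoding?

Fixed-length: 3 bits × 443 symbols = 1329 bits.
Huffman merges:
combine T(21), Y(26) → 47
combine P(44), 47 → 91
combine X(51), S(73) → 124
combine Z(74), W(76) → 150
combine Q(78), 91 → 169
combine 124, 150 → 274
combine 169, 274 → 443
Huffman total = 47 + 91 + 124 + 150 + 169 + 274 + 443 = 1298 bits.
Saving = 1329 − 1298 = 31 bits.

31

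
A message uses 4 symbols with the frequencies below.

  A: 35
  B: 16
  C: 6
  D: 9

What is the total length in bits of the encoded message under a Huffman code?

112

Greedily combine the two least-frequent nodes:
C(6) + D(9) → 15
15 + B(16) → 31
31 + A(35) → 66
Each symbol's bit-cost is frequency × depth; summing gives 112 bits (equivalently 15 + 31 + 66).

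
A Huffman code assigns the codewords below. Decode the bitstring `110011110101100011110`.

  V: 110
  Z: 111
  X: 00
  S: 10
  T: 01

VTZTTSXZS

Read left to right; each codeword is recognised as soon as it completes (prefix code):
  110→V | 01→T | 111→Z | 01→T | 01→T | 10→S | 00→X | 111→Z | 10→S
Decoded message: VTZTTSXZS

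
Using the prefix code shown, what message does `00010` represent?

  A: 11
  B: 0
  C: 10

Read left to right; each codeword is recognised as soon as it completes (prefix code):
  0→B | 0→B | 0→B | 10→C
Decoded message: BBBC

BBBC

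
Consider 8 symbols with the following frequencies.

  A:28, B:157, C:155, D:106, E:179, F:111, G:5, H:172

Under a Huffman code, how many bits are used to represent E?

Huffman merges, smallest pair first:
G(5) + A(28) → 33
33 + D(106) → 139
F(111) + 139 → 250
C(155) + B(157) → 312
H(172) + E(179) → 351
250 + 312 → 562
351 + 562 → 913
The subtree containing E is merged 2 times, so code length = 2.

2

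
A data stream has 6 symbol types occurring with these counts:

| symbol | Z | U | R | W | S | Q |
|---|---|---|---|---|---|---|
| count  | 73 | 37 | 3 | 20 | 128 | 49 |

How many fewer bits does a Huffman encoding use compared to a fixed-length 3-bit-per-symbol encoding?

Fixed-length: 3 bits × 310 symbols = 930 bits.
Huffman merges:
merge R(3) and W(20): 23
merge 23 and U(37): 60
merge Q(49) and 60: 109
merge Z(73) and 109: 182
merge S(128) and 182: 310
Huffman total = 23 + 60 + 109 + 182 + 310 = 684 bits.
Saving = 930 − 684 = 246 bits.

246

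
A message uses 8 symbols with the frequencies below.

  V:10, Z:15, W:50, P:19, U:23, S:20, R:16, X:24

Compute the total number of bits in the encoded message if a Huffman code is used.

506

Merge the two smallest weights repeatedly:
V(10) + Z(15) → 25
R(16) + P(19) → 35
S(20) + U(23) → 43
X(24) + 25 → 49
35 + 43 → 78
49 + W(50) → 99
78 + 99 → 177
The encoded length is the sum of every internal node's weight: 25 + 35 + 43 + 49 + 78 + 99 + 177 = 506 bits.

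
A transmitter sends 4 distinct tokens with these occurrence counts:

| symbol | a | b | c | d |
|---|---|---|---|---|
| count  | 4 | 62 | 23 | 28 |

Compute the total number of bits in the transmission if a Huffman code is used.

199

Merge the two smallest weights repeatedly:
combine a(4), c(23) → 27
combine 27, d(28) → 55
combine 55, b(62) → 117
Each symbol's bit-cost is frequency × depth; summing gives 199 bits (equivalently 27 + 55 + 117).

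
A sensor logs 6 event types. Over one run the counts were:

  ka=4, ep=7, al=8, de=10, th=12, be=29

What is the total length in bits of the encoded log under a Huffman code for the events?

Merge the two smallest weights repeatedly:
merge ka(4) and ep(7): 11
merge al(8) and de(10): 18
merge 11 and th(12): 23
merge 18 and 23: 41
merge be(29) and 41: 70
Each symbol's bit-cost is frequency × depth; summing gives 163 bits (equivalently 11 + 18 + 23 + 41 + 70).

163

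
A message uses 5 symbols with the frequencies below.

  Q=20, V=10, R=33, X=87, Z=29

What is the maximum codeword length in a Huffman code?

Merge the two lowest-weight nodes at each step:
merge V(10) and Q(20): 30
merge Z(29) and 30: 59
merge R(33) and 59: 92
merge X(87) and 92: 179
The first pair merged (V, Q) ends up deepest, at depth 4.

4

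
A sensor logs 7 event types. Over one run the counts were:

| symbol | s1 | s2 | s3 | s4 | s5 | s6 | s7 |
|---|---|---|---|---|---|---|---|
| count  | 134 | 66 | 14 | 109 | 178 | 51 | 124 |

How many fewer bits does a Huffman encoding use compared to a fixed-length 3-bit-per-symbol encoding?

Fixed-length: 3 bits × 676 symbols = 2028 bits.
Huffman merges:
merge s3(14) and s6(51): 65
merge 65 and s2(66): 131
merge s4(109) and s7(124): 233
merge 131 and s1(134): 265
merge s5(178) and 233: 411
merge 265 and 411: 676
Huffman total = 65 + 131 + 233 + 265 + 411 + 676 = 1781 bits.
Saving = 2028 − 1781 = 247 bits.

247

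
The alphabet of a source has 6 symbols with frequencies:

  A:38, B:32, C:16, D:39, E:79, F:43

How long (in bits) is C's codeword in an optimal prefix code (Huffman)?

Repeatedly merge the two smallest:
merge C(16) and B(32): 48
merge A(38) and D(39): 77
merge F(43) and 48: 91
merge 77 and E(79): 156
merge 91 and 156: 247
The subtree containing C is merged 3 times, so code length = 3.

3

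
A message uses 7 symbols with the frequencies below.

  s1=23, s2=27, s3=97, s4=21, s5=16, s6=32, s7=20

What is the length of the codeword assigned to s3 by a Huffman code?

Build the tree from the bottom:
s5(16) + s7(20) → 36
s4(21) + s1(23) → 44
s2(27) + s6(32) → 59
36 + 44 → 80
59 + 80 → 139
s3(97) + 139 → 236
s3 sits one level below the root: a 1-bit codeword.

1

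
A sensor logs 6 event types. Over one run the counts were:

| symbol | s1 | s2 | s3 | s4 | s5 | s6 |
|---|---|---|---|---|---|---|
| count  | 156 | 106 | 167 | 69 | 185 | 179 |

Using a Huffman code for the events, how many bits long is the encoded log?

2222

Build the Huffman tree bottom-up:
combine s4(69), s2(106) → 175
combine s1(156), s3(167) → 323
combine 175, s6(179) → 354
combine s5(185), 323 → 508
combine 354, 508 → 862
Total encoded bits = sum of merged weights = 175 + 323 + 354 + 508 + 862 = 2222.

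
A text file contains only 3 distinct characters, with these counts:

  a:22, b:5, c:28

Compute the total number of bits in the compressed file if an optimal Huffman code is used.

Merge the two smallest weights repeatedly:
merge b(5) and a(22): 27
merge 27 and c(28): 55
Each symbol's bit-cost is frequency × depth; summing gives 82 bits (equivalently 27 + 55).

82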